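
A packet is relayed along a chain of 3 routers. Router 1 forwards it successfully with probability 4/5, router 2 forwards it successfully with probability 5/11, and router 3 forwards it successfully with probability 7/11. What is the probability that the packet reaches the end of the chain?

28/121

Each stage is reached only if all earlier stages succeed, so
P = 4/5 × 5/11 × 7/11 = 140/605 = 28/121.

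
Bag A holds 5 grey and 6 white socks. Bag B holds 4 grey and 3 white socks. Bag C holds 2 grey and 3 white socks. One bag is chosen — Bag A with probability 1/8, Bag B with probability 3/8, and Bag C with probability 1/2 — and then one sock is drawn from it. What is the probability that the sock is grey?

1451/3080

From Bag A: P(grey) = 5/11.
From Bag B: P(grey) = 4/7.
From Bag C: P(grey) = 2/5.
Total probability = (1/8)(5/11) + (3/8)(4/7) + (1/2)(2/5) = 1451/3080.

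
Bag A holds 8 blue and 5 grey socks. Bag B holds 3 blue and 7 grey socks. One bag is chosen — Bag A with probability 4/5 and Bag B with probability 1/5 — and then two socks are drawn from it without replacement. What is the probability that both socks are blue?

293/975

From Bag A: P(both blue) = (8/13)(7/12) = 14/39.
From Bag B: P(both blue) = (3/10)(2/9) = 1/15.
Total probability = (4/5)(14/39) + (1/5)(1/15) = 293/975.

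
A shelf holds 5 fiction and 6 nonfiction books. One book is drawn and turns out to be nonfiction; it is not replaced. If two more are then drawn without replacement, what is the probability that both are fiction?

After the first draw, 5 of the remaining 10 books are fiction.
P = 5/10 × 4/9 = 20/90 = 2/9.

2/9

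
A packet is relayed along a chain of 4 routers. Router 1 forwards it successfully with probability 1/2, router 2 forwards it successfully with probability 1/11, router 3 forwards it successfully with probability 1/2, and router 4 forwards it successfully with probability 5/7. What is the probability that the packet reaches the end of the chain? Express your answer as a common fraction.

5/308

The events are sequential, so multiply the conditional probabilities:
P = 1/2 × 1/11 × 1/2 × 5/7 = 5/308.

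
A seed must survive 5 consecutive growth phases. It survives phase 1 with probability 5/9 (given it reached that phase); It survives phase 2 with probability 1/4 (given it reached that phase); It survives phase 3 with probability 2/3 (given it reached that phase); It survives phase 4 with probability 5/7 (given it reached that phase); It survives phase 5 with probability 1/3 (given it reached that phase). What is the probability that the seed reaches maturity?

25/1134

Each stage is reached only if all earlier stages succeed, so
P = 5/9 × 1/4 × 2/3 × 5/7 × 1/3 = 50/2268 = 25/1134.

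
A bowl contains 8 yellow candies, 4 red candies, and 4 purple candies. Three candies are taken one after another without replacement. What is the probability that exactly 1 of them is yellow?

2/5

One ordering (yellow drawn first) has probability 8/16 × 8/15 × 7/14 = 448/3360 = 2/15.
There are C(3,1) = 3 such orderings, each equally likely, so P = 3 × 2/15 = 2/5.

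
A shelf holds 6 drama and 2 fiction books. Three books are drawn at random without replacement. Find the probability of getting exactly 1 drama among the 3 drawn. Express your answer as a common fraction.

One ordering (drama drawn first) has probability 6/8 × 2/7 × 1/6 = 12/336 = 1/28.
There are C(3,1) = 3 such orderings, each equally likely, so P = 3 × 1/28 = 3/28.

3/28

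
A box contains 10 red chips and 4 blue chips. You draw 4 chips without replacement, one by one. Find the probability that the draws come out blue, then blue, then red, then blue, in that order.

10/1001

Each draw changes the counts, so multiply the conditional probabilities along the sequence:
P = 4/14 × 3/13 × 10/12 × 2/11 = 240/24024 = 10/1001.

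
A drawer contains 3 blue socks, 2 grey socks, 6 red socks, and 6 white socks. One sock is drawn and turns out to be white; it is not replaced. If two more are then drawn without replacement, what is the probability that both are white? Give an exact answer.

1/12

After the first draw, 5 of the remaining 16 socks are white.
P = 5/16 × 4/15 = 20/240 = 1/12.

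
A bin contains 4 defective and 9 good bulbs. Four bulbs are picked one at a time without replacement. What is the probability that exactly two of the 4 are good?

216/715

One ordering (good drawn first) has probability 9/13 × 8/12 × 4/11 × 3/10 = 864/17160 = 36/715.
There are C(4,2) = 6 such orderings, each equally likely, so P = 6 × 36/715 = 216/715.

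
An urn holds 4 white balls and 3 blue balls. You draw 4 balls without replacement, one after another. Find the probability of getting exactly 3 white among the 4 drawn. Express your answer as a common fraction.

One ordering (white drawn first) has probability 4/7 × 3/6 × 2/5 × 3/4 = 72/840 = 3/35.
There are C(4,3) = 4 such orderings, each equally likely, so P = 4 × 3/35 = 12/35.

12/35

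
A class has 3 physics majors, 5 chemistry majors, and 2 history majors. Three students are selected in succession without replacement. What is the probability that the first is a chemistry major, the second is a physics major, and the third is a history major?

Chain rule:
P = 5/10 × 3/9 × 2/8 = 30/720 = 1/24.

1/24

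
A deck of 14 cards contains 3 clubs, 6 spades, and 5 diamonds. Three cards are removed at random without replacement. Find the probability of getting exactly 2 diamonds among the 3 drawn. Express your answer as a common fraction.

45/182

One ordering (diamonds drawn first) has probability 5/14 × 4/13 × 9/12 = 180/2184 = 15/182.
There are C(3,2) = 3 such orderings, each equally likely, so P = 3 × 15/182 = 45/182.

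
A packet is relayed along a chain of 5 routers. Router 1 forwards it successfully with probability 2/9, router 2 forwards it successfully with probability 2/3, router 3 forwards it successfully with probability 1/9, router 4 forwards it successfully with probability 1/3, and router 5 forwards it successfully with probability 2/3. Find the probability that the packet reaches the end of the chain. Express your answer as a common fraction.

Multiplying along the chain,
P = 2/9 × 2/3 × 1/9 × 1/3 × 2/3 = 8/2187.

8/2187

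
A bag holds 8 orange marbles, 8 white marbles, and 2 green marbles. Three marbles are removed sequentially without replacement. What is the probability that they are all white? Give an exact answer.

7/102

P(all white) = 8/18 × 7/17 × 6/16 = 336/4896 = 7/102.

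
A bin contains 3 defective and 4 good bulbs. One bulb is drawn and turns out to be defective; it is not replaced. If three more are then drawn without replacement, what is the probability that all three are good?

1/5

With the first bulb removed, 4 good remain out of 6.
P = 4/6 × 3/5 × 2/4 = 24/120 = 1/5.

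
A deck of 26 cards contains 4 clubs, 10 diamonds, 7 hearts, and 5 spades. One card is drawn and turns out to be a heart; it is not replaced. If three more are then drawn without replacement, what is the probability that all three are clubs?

1/575

After the first draw, 4 of the remaining 25 cards are clubs.
P = 4/25 × 3/24 × 2/23 = 24/13800 = 1/575.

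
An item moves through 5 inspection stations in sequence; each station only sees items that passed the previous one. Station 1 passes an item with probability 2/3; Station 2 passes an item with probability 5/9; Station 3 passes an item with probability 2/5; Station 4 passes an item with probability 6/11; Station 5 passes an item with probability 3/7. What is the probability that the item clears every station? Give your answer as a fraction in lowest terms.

8/231

Each stage is reached only if all earlier stages succeed, so
P = 2/3 × 5/9 × 2/5 × 6/11 × 3/7 = 360/10395 = 8/231.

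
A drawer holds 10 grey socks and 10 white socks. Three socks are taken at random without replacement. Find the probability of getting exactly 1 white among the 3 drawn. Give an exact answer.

One ordering (white drawn first) has probability 10/20 × 10/19 × 9/18 = 900/6840 = 5/38.
There are C(3,1) = 3 such orderings, each equally likely, so P = 3 × 5/38 = 15/38.

15/38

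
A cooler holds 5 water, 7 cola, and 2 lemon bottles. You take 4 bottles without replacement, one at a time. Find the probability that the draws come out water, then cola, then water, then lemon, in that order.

Multiply the probability of each draw given the previous ones:
P = 5/14 × 7/13 × 4/12 × 2/11 = 280/24024 = 5/429.

5/429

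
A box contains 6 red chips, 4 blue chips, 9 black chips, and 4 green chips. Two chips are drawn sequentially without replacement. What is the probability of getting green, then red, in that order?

Chain rule:
P = 4/23 × 6/22 = 24/506 = 12/253.

12/253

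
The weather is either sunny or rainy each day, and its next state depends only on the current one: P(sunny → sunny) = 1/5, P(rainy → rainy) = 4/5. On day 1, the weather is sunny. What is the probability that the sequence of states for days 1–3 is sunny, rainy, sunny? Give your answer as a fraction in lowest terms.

4/25

Day 1 is given. For each transition, use the conditional probability from the current state:
P(rainy | sunny) = 4/5; P(sunny | rainy) = 1/5.
P = 4/5 × 1/5 = 4/25.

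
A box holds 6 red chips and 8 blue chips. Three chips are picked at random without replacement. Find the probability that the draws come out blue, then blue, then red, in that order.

Chain rule:
P = 8/14 × 7/13 × 6/12 = 336/2184 = 2/13.

2/13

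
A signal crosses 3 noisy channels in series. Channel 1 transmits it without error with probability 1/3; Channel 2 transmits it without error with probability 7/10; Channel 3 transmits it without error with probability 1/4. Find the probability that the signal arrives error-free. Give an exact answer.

7/120

The events are sequential, so multiply the conditional probabilities:
P = 1/3 × 7/10 × 1/4 = 7/120.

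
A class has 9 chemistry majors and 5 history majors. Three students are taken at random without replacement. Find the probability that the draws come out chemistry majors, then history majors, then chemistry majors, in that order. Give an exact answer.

Chain rule:
P = 9/14 × 5/13 × 8/12 = 360/2184 = 15/91.

15/91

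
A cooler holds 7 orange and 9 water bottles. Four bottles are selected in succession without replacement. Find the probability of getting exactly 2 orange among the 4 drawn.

One ordering (orange drawn first) has probability 7/16 × 6/15 × 9/14 × 8/13 = 3024/43680 = 9/130.
There are C(4,2) = 6 such orderings, each equally likely, so P = 6 × 9/130 = 27/65.

27/65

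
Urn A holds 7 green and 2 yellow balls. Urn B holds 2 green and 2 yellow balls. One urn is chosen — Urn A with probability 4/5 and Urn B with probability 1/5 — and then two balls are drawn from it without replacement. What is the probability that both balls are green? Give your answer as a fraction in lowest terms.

From Urn A: P(both green) = (7/9)(6/8) = 7/12.
From Urn B: P(both green) = (2/4)(1/3) = 1/6.
Total probability = (4/5)(7/12) + (1/5)(1/6) = 1/2.

1/2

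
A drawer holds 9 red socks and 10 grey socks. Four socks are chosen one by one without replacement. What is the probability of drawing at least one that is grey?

P(no grey) = 9/19 × 8/18 × 7/17 × 6/16 = 3024/93024 = 21/646.
P(at least one) = 1 − 21/646 = 625/646.

625/646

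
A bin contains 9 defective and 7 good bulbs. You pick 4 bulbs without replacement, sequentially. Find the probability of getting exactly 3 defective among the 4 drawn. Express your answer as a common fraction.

One ordering (defective drawn first) has probability 9/16 × 8/15 × 7/14 × 7/13 = 3528/43680 = 21/260.
There are C(4,3) = 4 such orderings, each equally likely, so P = 4 × 21/260 = 21/65.

21/65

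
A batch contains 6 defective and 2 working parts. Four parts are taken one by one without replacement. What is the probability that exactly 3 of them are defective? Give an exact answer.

4/7

One ordering (defective drawn first) has probability 6/8 × 5/7 × 4/6 × 2/5 = 240/1680 = 1/7.
There are C(4,3) = 4 such orderings, each equally likely, so P = 4 × 1/7 = 4/7.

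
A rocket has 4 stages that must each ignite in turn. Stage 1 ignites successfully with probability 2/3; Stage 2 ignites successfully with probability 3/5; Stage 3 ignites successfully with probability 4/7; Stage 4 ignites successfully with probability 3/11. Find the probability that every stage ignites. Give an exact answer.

Multiplying along the chain,
P = 2/3 × 3/5 × 4/7 × 3/11 = 72/1155 = 24/385.

24/385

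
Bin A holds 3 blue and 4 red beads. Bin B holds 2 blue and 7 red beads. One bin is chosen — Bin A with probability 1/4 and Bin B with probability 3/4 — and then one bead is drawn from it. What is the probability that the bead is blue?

23/84

From Bin A: P(blue) = 3/7.
From Bin B: P(blue) = 2/9.
Total probability = (1/4)(3/7) + (3/4)(2/9) = 23/84.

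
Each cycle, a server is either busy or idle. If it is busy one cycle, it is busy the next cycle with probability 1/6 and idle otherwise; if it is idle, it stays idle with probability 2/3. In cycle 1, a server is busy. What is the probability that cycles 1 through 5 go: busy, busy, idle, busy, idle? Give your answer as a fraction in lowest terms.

Cycle 1 is given. For each transition, use the conditional probability from the current state:
P(busy | busy) = 1/6; P(idle | busy) = 5/6; P(busy | idle) = 1/3; P(idle | busy) = 5/6.
P = 1/6 × 5/6 × 1/3 × 5/6 = 25/648.

25/648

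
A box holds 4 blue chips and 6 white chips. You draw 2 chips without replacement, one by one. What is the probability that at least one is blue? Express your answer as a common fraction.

P(no blue) = 6/10 × 5/9 = 30/90 = 1/3.
P(at least one) = 1 − 1/3 = 2/3.

2/3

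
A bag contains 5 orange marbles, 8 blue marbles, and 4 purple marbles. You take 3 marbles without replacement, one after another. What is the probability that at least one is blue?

P(no blue) = 9/17 × 8/16 × 7/15 = 504/4080 = 21/170.
P(at least one) = 1 − 21/170 = 149/170.

149/170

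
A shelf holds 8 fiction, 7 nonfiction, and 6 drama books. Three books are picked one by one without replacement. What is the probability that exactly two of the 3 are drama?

One ordering (drama drawn first) has probability 6/21 × 5/20 × 15/19 = 450/7980 = 15/266.
There are C(3,2) = 3 such orderings, each equally likely, so P = 3 × 15/266 = 45/266.

45/266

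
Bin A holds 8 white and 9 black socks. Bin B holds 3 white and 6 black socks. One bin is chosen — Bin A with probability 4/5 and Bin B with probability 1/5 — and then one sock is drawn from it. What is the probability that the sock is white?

From Bin A: P(white) = 8/17.
From Bin B: P(white) = 3/9.
Total probability = (4/5)(8/17) + (1/5)(3/9) = 113/255.

113/255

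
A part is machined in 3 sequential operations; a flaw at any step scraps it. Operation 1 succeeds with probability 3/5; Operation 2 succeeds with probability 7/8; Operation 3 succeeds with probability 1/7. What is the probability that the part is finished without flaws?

The events are sequential, so multiply the conditional probabilities:
P = 3/5 × 7/8 × 1/7 = 21/280 = 3/40.

3/40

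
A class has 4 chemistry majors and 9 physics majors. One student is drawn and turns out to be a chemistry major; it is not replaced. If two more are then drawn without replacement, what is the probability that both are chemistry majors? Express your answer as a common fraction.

With the first student removed, 3 chemistry majors remain out of 12.
P = 3/12 × 2/11 = 6/132 = 1/22.

1/22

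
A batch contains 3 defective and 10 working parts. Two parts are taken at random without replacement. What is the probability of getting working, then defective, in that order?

Multiply the probability of each draw given the previous ones:
P = 10/13 × 3/12 = 30/156 = 5/26.

5/26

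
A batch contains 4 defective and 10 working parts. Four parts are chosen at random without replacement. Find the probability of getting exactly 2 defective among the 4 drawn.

One ordering (defective drawn first) has probability 4/14 × 3/13 × 10/12 × 9/11 = 1080/24024 = 45/1001.
There are C(4,2) = 6 such orderings, each equally likely, so P = 6 × 45/1001 = 270/1001.

270/1001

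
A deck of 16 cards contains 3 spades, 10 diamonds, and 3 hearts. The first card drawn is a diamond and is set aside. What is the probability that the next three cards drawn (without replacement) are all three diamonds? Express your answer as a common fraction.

With the first card removed, 9 diamonds remain out of 15.
P = 9/15 × 8/14 × 7/13 = 504/2730 = 12/65.

12/65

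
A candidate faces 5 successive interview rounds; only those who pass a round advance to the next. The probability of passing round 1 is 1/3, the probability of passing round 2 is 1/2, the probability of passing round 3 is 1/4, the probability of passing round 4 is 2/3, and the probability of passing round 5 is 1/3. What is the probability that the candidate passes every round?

Each stage is reached only if all earlier stages succeed, so
P = 1/3 × 1/2 × 1/4 × 2/3 × 1/3 = 2/216 = 1/108.

1/108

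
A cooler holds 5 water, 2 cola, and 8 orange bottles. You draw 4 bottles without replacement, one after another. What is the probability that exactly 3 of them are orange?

One ordering (orange drawn first) has probability 8/15 × 7/14 × 6/13 × 7/12 = 2352/32760 = 14/195.
There are C(4,3) = 4 such orderings, each equally likely, so P = 4 × 14/195 = 56/195.

56/195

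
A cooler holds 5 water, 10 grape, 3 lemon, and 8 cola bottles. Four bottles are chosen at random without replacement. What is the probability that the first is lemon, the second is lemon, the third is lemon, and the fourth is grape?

Each draw changes the counts, so multiply the conditional probabilities along the sequence:
P = 3/26 × 2/25 × 1/24 × 10/23 = 60/358800 = 1/5980.

1/5980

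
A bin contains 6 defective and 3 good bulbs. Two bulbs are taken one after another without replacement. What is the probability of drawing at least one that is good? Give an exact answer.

7/12

P(no good) = 6/9 × 5/8 = 30/72 = 5/12.
P(at least one) = 1 − 5/12 = 7/12.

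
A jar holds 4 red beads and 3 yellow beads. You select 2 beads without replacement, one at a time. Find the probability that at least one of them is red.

6/7

P(no red) = 3/7 × 2/6 = 6/42 = 1/7.
P(at least one) = 1 − 1/7 = 6/7.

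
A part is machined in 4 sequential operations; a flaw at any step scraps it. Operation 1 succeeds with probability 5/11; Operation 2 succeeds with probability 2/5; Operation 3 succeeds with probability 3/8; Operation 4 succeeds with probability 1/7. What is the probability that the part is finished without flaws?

3/308

Each stage is reached only if all earlier stages succeed, so
P = 5/11 × 2/5 × 3/8 × 1/7 = 30/3080 = 3/308.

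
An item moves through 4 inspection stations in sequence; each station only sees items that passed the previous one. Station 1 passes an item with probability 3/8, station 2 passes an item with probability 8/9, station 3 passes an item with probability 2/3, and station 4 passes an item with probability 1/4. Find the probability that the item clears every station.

The events are sequential, so multiply the conditional probabilities:
P = 3/8 × 8/9 × 2/3 × 1/4 = 48/864 = 1/18.

1/18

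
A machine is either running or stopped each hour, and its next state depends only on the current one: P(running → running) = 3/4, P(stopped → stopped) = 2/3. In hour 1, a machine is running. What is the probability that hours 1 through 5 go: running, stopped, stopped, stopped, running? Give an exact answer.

1/27

Hour 1 is given. For each transition, use the conditional probability from the current state:
P(stopped | running) = 1/4; P(stopped | stopped) = 2/3; P(stopped | stopped) = 2/3; P(running | stopped) = 1/3.
P = 1/4 × 2/3 × 2/3 × 1/3 = 4/108 = 1/27.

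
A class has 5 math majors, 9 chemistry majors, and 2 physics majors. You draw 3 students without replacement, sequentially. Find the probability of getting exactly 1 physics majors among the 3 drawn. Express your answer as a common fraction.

13/40

One ordering (a physics major drawn first) has probability 2/16 × 14/15 × 13/14 = 364/3360 = 13/120.
There are C(3,1) = 3 such orderings, each equally likely, so P = 3 × 13/120 = 13/40.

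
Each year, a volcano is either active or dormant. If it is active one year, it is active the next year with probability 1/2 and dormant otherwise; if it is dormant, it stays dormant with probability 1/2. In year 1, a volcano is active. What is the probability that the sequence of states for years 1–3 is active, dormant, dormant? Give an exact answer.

Year 1 is given. For each transition, use the conditional probability from the current state:
P(dormant | active) = 1/2; P(dormant | dormant) = 1/2.
P = 1/2 × 1/2 = 1/4.

1/4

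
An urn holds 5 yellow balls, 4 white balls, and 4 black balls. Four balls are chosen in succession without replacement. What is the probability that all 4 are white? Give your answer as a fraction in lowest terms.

1/715

P = 4/13 × 3/12 × 2/11 × 1/10 = 24/17160 = 1/715.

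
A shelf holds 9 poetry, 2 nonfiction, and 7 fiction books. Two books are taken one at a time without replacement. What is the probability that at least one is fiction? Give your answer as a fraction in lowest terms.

98/153

P(no fiction) = 11/18 × 10/17 = 110/306 = 55/153.
P(at least one) = 1 − 55/153 = 98/153.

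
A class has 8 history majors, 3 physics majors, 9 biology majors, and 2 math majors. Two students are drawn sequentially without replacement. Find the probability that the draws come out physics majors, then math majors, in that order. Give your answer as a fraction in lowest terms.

Chain rule:
P = 3/22 × 2/21 = 6/462 = 1/77.

1/77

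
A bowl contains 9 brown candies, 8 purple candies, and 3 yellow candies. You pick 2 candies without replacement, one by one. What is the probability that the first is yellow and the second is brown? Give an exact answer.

Each draw changes the counts, so multiply the conditional probabilities along the sequence:
P = 3/20 × 9/19 = 27/380.

27/380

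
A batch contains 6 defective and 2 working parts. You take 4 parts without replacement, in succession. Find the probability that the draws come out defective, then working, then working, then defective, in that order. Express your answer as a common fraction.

Chain rule:
P = 6/8 × 2/7 × 1/6 × 5/5 = 60/1680 = 1/28.

1/28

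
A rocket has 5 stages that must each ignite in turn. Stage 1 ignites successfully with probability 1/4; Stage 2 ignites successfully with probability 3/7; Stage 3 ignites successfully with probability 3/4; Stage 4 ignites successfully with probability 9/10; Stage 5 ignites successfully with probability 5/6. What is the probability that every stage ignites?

Each stage is reached only if all earlier stages succeed, so
P = 1/4 × 3/7 × 3/4 × 9/10 × 5/6 = 405/6720 = 27/448.

27/448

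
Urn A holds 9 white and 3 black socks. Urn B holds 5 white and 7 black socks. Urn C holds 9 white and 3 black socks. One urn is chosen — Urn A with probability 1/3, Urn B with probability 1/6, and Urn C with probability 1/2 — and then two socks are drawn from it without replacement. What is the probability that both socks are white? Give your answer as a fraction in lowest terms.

From Urn A: P(both white) = (9/12)(8/11) = 6/11.
From Urn B: P(both white) = (5/12)(4/11) = 5/33.
From Urn C: P(both white) = (9/12)(8/11) = 6/11.
Total probability = (1/3)(6/11) + (1/6)(5/33) + (1/2)(6/11) = 95/198.

95/198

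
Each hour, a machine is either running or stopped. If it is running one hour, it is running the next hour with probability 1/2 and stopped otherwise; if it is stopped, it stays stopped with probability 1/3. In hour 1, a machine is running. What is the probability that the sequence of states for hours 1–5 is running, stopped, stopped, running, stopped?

Hour 1 is given. For each transition, use the conditional probability from the current state:
P(stopped | running) = 1/2; P(stopped | stopped) = 1/3; P(running | stopped) = 2/3; P(stopped | running) = 1/2.
P = 1/2 × 1/3 × 2/3 × 1/2 = 2/36 = 1/18.

1/18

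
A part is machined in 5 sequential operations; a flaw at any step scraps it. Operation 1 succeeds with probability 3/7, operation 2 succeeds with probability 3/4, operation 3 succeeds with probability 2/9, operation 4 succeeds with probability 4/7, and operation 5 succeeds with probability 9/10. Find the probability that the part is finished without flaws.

The events are sequential, so multiply the conditional probabilities:
P = 3/7 × 3/4 × 2/9 × 4/7 × 9/10 = 648/17640 = 9/245.

9/245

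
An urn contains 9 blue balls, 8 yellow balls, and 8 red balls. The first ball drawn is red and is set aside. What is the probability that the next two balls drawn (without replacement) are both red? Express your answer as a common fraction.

7/92

With the first ball removed, 7 red remain out of 24.
P = 7/24 × 6/23 = 42/552 = 7/92.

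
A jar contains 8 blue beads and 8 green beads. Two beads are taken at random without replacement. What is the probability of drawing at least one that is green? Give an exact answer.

P(no green) = 8/16 × 7/15 = 56/240 = 7/30.
P(at least one) = 1 − 7/30 = 23/30.

23/30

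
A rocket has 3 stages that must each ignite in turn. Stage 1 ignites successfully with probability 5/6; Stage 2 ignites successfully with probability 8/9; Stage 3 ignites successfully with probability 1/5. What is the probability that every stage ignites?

4/27

Each stage is reached only if all earlier stages succeed, so
P = 5/6 × 8/9 × 1/5 = 40/270 = 4/27.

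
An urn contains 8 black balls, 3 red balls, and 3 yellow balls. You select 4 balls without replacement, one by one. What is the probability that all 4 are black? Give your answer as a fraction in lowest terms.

P = 8/14 × 7/13 × 6/12 × 5/11 = 1680/24024 = 10/143.

10/143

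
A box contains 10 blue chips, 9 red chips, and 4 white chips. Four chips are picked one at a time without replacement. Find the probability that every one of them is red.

P = 9/23 × 8/22 × 7/21 × 6/20 = 3024/212520 = 18/1265.

18/1265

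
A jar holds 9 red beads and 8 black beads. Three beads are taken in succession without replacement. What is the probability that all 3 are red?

21/170

P(all red) = 9/17 × 8/16 × 7/15 = 504/4080 = 21/170.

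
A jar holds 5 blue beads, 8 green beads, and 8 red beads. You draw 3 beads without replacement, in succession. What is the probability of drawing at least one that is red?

P(no red) = 13/21 × 12/20 × 11/19 = 1716/7980 = 143/665.
P(at least one) = 1 − 143/665 = 522/665.

522/665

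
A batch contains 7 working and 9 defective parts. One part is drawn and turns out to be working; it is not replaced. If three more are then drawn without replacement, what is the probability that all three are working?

4/91

With the first part removed, 6 working remain out of 15.
P = 6/15 × 5/14 × 4/13 = 120/2730 = 4/91.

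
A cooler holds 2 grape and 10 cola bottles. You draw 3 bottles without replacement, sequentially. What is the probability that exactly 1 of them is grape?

One ordering (grape drawn first) has probability 2/12 × 10/11 × 9/10 = 180/1320 = 3/22.
There are C(3,1) = 3 such orderings, each equally likely, so P = 3 × 3/22 = 9/22.

9/22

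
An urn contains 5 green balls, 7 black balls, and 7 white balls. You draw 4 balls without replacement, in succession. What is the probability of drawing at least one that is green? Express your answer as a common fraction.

2875/3876

P(no green) = 14/19 × 13/18 × 12/17 × 11/16 = 24024/93024 = 1001/3876.
P(at least one) = 1 − 1001/3876 = 2875/3876.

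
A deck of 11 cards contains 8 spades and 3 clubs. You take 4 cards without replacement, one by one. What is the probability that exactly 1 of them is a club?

One ordering (a club drawn first) has probability 3/11 × 8/10 × 7/9 × 6/8 = 1008/7920 = 7/55.
There are C(4,1) = 4 such orderings, each equally likely, so P = 4 × 7/55 = 28/55.

28/55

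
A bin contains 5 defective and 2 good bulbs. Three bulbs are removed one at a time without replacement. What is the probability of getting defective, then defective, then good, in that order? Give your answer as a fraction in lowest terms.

4/21

Chain rule:
P = 5/7 × 4/6 × 2/5 = 40/210 = 4/21.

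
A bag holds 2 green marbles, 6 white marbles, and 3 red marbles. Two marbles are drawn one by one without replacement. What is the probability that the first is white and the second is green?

Chain rule:
P = 6/11 × 2/10 = 12/110 = 6/55.

6/55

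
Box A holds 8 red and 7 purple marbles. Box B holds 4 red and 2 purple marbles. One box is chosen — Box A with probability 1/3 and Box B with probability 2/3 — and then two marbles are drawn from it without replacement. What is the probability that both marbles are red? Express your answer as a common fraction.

From Box A: P(both red) = (8/15)(7/14) = 4/15.
From Box B: P(both red) = (4/6)(3/5) = 2/5.
Total probability = (1/3)(4/15) + (2/3)(2/5) = 16/45.

16/45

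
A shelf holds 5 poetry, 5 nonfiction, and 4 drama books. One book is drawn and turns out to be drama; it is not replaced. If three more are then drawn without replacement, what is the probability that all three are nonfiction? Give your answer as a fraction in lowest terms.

5/143

After the first draw, 5 of the remaining 13 books are nonfiction.
P = 5/13 × 4/12 × 3/11 = 60/1716 = 5/143.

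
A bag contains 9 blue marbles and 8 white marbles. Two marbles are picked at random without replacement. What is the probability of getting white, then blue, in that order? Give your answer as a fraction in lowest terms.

9/34

Each draw changes the counts, so multiply the conditional probabilities along the sequence:
P = 8/17 × 9/16 = 72/272 = 9/34.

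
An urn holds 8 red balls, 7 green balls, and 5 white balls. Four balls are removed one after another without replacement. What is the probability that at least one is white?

P(no white) = 15/20 × 14/19 × 13/18 × 12/17 = 32760/116280 = 91/323.
P(at least one) = 1 − 91/323 = 232/323.

232/323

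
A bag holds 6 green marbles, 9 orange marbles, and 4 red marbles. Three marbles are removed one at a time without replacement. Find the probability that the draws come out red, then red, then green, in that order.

Multiply the probability of each draw given the previous ones:
P = 4/19 × 3/18 × 6/17 = 72/5814 = 4/323.

4/323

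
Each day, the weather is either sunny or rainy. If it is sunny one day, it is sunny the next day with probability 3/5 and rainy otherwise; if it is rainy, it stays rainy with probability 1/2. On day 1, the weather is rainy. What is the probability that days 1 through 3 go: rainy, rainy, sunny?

1/4

Day 1 is given. For each transition, use the conditional probability from the current state:
P(rainy | rainy) = 1/2; P(sunny | rainy) = 1/2.
P = 1/2 × 1/2 = 1/4.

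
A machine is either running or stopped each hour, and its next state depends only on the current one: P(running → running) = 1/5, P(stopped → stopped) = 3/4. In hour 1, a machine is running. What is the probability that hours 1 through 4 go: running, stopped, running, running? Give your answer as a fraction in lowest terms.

1/25

Hour 1 is given. For each transition, use the conditional probability from the current state:
P(stopped | running) = 4/5; P(running | stopped) = 1/4; P(running | running) = 1/5.
P = 4/5 × 1/4 × 1/5 = 4/100 = 1/25.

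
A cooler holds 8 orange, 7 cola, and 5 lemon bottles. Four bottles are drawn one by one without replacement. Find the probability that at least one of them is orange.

P(no orange) = 12/20 × 11/19 × 10/18 × 9/17 = 11880/116280 = 33/323.
P(at least one) = 1 − 33/323 = 290/323.

290/323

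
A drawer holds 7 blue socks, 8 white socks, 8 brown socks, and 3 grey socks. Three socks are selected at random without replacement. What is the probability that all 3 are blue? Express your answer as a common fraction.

7/520

P(all blue) = 7/26 × 6/25 × 5/24 = 210/15600 = 7/520.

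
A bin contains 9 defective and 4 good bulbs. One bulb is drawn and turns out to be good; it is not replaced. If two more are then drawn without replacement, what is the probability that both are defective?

6/11

With the first bulb removed, 9 defective remain out of 12.
P = 9/12 × 8/11 = 72/132 = 6/11.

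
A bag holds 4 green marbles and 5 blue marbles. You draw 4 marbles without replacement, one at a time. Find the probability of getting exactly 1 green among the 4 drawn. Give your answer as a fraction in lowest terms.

20/63

One ordering (green drawn first) has probability 4/9 × 5/8 × 4/7 × 3/6 = 240/3024 = 5/63.
There are C(4,1) = 4 such orderings, each equally likely, so P = 4 × 5/63 = 20/63.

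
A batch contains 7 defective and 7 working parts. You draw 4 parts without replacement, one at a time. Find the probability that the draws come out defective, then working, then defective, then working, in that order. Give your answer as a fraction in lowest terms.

21/286

Chain rule:
P = 7/14 × 7/13 × 6/12 × 6/11 = 1764/24024 = 21/286.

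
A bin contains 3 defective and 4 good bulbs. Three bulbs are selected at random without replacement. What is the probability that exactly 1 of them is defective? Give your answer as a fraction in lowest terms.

One ordering (defective drawn first) has probability 3/7 × 4/6 × 3/5 = 36/210 = 6/35.
There are C(3,1) = 3 such orderings, each equally likely, so P = 3 × 6/35 = 18/35.

18/35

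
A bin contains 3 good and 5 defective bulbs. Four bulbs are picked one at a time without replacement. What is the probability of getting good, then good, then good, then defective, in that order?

1/56

Multiply the probability of each draw given the previous ones:
P = 3/8 × 2/7 × 1/6 × 5/5 = 30/1680 = 1/56.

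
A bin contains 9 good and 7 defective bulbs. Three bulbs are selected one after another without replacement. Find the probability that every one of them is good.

P = 9/16 × 8/15 × 7/14 = 504/3360 = 3/20.

3/20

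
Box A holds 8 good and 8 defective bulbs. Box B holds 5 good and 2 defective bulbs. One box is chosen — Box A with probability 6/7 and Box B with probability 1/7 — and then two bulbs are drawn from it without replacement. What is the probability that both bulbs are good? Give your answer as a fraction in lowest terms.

From Box A: P(both good) = (8/16)(7/15) = 7/30.
From Box B: P(both good) = (5/7)(4/6) = 10/21.
Total probability = (6/7)(7/30) + (1/7)(10/21) = 197/735.

197/735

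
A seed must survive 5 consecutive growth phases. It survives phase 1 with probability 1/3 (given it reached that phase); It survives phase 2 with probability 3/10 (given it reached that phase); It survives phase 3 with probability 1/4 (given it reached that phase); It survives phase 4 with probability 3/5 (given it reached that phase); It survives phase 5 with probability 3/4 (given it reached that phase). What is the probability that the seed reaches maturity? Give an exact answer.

9/800

The events are sequential, so multiply the conditional probabilities:
P = 1/3 × 3/10 × 1/4 × 3/5 × 3/4 = 27/2400 = 9/800.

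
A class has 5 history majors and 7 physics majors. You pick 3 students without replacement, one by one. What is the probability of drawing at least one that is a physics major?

21/22

P(no physics majors) = 5/12 × 4/11 × 3/10 = 60/1320 = 1/22.
P(at least one) = 1 − 1/22 = 21/22.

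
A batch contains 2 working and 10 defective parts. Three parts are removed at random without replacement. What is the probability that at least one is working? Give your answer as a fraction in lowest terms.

P(no working) = 10/12 × 9/11 × 8/10 = 720/1320 = 6/11.
P(at least one) = 1 − 6/11 = 5/11.

5/11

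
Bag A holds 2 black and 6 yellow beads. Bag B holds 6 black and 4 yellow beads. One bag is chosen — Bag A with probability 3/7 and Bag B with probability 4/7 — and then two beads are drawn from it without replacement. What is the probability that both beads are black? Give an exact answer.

121/588

From Bag A: P(both black) = (2/8)(1/7) = 1/28.
From Bag B: P(both black) = (6/10)(5/9) = 1/3.
Total probability = (3/7)(1/28) + (4/7)(1/3) = 121/588.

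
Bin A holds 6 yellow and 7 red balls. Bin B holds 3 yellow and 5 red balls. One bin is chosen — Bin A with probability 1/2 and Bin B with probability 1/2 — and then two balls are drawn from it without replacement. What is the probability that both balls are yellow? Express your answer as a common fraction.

From Bin A: P(both yellow) = (6/13)(5/12) = 5/26.
From Bin B: P(both yellow) = (3/8)(2/7) = 3/28.
Total probability = (1/2)(5/26) + (1/2)(3/28) = 109/728.

109/728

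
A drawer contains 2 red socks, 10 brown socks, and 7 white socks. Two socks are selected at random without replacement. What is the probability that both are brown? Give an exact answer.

5/19

P(all brown) = 10/19 × 9/18 = 90/342 = 5/19.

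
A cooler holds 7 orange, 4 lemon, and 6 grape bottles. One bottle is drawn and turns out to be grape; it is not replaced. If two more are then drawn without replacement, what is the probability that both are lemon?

After the first draw, 4 of the remaining 16 bottles are lemon.
P = 4/16 × 3/15 = 12/240 = 1/20.

1/20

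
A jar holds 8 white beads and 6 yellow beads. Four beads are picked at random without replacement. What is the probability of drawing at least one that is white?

P(no white) = 6/14 × 5/13 × 4/12 × 3/11 = 360/24024 = 15/1001.
P(at least one) = 1 − 15/1001 = 986/1001.

986/1001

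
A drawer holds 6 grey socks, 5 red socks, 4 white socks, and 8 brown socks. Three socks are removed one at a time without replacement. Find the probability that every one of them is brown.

P(all brown) = 8/23 × 7/22 × 6/21 = 336/10626 = 8/253.

8/253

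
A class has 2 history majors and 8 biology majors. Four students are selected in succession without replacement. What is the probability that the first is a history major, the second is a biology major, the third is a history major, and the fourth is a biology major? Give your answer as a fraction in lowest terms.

Chain rule:
P = 2/10 × 8/9 × 1/8 × 7/7 = 112/5040 = 1/45.

1/45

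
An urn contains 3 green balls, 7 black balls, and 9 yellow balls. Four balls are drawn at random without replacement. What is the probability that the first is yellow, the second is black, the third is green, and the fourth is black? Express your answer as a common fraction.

Chain rule:
P = 9/19 × 7/18 × 3/17 × 6/16 = 1134/93024 = 63/5168.

63/5168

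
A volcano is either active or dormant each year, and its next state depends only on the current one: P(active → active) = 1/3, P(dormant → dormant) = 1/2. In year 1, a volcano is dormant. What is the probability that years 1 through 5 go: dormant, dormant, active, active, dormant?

1/18

Year 1 is given. For each transition, use the conditional probability from the current state:
P(dormant | dormant) = 1/2; P(active | dormant) = 1/2; P(active | active) = 1/3; P(dormant | active) = 2/3.
P = 1/2 × 1/2 × 1/3 × 2/3 = 2/36 = 1/18.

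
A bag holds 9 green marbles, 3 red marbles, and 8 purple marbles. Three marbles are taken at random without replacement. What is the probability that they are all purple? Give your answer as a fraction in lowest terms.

P(every draw is purple) = 8/20 × 7/19 × 6/18 = 336/6840 = 14/285.

14/285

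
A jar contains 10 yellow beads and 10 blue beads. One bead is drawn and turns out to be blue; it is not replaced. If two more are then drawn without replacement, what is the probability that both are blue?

4/19

With the first bead removed, 9 blue remain out of 19.
P = 9/19 × 8/18 = 72/342 = 4/19.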